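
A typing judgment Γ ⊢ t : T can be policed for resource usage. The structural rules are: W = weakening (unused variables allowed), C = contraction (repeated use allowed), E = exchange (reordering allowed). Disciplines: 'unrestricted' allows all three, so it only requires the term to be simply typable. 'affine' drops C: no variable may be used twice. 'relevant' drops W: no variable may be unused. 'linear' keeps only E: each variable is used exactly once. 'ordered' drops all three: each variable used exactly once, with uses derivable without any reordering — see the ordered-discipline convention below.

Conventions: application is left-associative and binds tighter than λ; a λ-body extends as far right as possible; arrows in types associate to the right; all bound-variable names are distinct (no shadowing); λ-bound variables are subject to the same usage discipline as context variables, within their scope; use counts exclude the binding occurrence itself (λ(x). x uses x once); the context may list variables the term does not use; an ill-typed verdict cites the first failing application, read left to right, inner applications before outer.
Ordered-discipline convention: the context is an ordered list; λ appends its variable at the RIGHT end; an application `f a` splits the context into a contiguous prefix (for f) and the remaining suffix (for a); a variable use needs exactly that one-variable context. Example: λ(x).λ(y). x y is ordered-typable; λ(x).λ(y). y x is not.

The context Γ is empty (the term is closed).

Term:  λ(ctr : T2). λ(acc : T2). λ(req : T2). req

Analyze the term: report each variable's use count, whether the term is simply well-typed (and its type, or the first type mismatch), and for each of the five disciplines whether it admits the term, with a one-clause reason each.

counts: ctr [bound]: 0, acc [bound]: 0, req [bound]: 1
left-to-right use order: req
typing: well-typed at T2 → T2 → T2 → T2
ordered: ✗ — ctr, acc left unused
linear: ✗ — ctr, acc left unused
affine: ✓ — at most one use each (ctr, acc, req)
relevant: ✗ — ctr, acc left unused
unrestricted: ✓ — well-typed at T2 → T2 → T2 → T2; no restrictions here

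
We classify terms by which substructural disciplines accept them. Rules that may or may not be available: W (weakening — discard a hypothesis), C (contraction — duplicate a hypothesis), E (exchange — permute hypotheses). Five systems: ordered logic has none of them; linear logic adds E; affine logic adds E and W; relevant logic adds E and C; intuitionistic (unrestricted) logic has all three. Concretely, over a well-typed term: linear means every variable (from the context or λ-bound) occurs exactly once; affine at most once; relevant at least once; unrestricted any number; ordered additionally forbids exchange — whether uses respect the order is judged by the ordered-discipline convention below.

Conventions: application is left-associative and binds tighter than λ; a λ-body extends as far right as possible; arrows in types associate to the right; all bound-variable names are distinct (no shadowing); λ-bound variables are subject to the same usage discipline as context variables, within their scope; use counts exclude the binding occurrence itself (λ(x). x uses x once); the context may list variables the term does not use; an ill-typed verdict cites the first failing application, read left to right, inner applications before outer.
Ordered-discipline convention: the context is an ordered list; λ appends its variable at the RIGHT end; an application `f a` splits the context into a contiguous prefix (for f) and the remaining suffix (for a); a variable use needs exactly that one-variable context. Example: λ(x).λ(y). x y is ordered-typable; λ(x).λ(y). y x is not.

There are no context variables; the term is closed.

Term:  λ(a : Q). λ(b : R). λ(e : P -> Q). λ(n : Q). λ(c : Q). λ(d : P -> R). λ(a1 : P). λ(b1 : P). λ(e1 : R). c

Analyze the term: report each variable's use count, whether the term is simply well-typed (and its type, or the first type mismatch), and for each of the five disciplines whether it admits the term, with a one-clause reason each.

use counts: a [bound] ×0; b [bound] ×0; e [bound] ×0; n [bound] ×0; c [bound] ×1; d [bound] ×0; a1 [bound] ×0; b1 [bound] ×0; e1 [bound] ×0
use order (left to right): c
typing: the term checks, with type Q -> R -> (P -> Q) -> Q -> Q -> (P -> R) -> P -> P -> R -> Q
ordered: ✗, a, b, e, n, d, a1, b1, e1 never used (weakening)
linear: ✗, a, b, e, n, d, a1, b1, e1 never used (weakening)
affine: ✓, a, b, e, n, c, d, a1, b1, e1: no repeats, contraction unneeded
relevant: ✗, a, b, e, n, d, a1, b1, e1 never used (weakening)
unrestricted: ✓, typability at Q -> R -> (P -> Q) -> Q -> Q -> (P -> R) -> P -> P -> R -> Q is all that's needed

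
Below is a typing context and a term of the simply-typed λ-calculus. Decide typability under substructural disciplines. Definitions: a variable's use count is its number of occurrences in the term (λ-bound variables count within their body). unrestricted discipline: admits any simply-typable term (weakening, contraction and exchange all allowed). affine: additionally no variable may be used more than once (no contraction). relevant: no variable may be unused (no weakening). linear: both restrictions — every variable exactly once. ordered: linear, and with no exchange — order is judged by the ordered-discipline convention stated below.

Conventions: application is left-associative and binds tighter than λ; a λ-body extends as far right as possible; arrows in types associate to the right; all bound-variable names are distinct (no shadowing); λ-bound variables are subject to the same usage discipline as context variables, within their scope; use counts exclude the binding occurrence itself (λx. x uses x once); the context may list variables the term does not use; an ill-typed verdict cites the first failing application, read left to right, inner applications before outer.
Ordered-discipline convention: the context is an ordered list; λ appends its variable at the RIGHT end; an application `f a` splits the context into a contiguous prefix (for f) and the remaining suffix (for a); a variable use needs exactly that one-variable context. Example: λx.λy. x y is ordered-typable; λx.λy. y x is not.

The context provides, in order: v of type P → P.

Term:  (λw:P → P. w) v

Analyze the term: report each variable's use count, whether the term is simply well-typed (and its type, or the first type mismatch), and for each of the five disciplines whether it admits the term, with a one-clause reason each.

variable uses: v: 1; w (λ-bound): 1
order of uses: w, v
typing: the term checks, with type P → P
ordered: ✓, single-use (v, w), ordered derivation ok
linear: ✓, v, w: one use apiece
affine: ✓, v, w: no repeats, contraction unneeded
relevant: ✓, none of v, w goes unused
unrestricted: ✓, typability at P → P is all that's needed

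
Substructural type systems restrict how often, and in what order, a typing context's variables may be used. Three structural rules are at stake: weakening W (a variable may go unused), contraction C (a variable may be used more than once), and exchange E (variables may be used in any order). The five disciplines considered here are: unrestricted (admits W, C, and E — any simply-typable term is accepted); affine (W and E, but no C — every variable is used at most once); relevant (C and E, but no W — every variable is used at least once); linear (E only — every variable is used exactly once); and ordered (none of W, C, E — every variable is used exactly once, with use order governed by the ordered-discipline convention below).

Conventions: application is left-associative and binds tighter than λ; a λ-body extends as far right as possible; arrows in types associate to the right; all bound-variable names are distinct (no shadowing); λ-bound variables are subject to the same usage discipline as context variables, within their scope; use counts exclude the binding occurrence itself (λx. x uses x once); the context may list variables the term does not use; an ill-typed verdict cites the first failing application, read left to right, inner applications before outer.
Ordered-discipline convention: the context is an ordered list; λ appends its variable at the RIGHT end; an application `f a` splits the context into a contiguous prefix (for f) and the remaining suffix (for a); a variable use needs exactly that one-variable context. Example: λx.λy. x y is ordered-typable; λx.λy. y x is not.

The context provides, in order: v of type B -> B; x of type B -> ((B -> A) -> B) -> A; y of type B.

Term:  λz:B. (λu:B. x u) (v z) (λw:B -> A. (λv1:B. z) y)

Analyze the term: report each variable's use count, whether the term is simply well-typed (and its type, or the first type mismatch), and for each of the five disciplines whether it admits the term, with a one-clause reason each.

use counts: v=1, x=1, y=1, z (λ-bound)=2, u (λ-bound)=1, w (λ-bound)=0, v1 (λ-bound)=0
uses in reading order: x, u, v, z, z, y
typing: well-typed at B -> A
ordered ✗ (z ×2 used more than once (contraction); w, v1 never used (weakening))
linear ✗ (z ×2 used more than once (contraction); w, v1 never used (weakening))
affine ✗ (z ×2 used more than once (contraction))
relevant ✗ (w, v1 never used (weakening))
unrestricted ✓ (type-checks (B -> A) and nothing is barred)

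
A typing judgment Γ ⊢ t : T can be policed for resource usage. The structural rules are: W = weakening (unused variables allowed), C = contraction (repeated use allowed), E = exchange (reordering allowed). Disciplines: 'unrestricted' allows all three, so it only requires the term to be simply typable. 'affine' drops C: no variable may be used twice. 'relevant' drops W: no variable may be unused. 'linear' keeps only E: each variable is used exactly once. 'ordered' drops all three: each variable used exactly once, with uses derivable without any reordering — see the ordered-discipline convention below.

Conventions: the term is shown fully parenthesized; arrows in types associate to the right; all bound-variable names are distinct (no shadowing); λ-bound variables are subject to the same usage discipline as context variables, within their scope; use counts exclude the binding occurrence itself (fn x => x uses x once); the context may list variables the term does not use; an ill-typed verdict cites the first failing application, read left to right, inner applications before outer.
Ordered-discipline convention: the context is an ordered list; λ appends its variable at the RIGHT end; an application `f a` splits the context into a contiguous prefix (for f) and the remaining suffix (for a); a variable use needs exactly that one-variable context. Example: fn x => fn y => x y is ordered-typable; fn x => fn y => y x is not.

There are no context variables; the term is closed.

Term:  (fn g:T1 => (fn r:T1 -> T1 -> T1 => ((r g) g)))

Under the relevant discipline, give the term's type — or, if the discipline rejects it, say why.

term : T1 -> (T1 -> T1 -> T1) -> T1
variable uses: g (λ-bound): 2×, r (λ-bound): 1×
uses in reading order: r, g, g
typing: ✓ — T1 -> (T1 -> T1 -> T1) -> T1
per-discipline verdicts: ordered ✗, linear ✗, affine ✗, relevant ✓, unrestricted ✓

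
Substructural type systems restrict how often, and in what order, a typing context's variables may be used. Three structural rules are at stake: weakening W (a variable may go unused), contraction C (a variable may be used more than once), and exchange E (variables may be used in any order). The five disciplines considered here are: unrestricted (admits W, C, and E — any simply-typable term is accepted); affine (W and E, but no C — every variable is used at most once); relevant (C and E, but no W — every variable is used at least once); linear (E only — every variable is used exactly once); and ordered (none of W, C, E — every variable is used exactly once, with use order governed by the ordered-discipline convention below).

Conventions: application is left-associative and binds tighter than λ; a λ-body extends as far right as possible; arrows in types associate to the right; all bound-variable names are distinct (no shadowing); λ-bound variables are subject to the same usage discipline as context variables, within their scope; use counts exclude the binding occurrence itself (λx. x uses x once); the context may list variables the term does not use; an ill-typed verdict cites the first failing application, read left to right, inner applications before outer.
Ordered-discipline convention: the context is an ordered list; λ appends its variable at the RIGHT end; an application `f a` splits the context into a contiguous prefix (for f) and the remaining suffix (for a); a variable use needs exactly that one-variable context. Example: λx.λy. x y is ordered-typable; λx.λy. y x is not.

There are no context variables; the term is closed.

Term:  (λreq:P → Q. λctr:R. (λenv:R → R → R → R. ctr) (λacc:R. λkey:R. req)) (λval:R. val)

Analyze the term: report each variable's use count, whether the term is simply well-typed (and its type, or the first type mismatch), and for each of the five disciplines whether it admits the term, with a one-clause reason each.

use counts: req (bound) ×1, ctr (bound) ×1, env (bound) ×0, acc (bound) ×0, key (bound) ×0, val (bound) ×1
use order (left to right): ctr, req, val
typing: ill-typed: an application expects R → R → R → R but receives R → R → P → Q
ordered: ✗, a type mismatch blocks all five
linear: ✗, the type mismatch rejects it
affine: ✗, not simply typable
relevant: ✗, fails simple typing
unrestricted: ✗, a type mismatch blocks all five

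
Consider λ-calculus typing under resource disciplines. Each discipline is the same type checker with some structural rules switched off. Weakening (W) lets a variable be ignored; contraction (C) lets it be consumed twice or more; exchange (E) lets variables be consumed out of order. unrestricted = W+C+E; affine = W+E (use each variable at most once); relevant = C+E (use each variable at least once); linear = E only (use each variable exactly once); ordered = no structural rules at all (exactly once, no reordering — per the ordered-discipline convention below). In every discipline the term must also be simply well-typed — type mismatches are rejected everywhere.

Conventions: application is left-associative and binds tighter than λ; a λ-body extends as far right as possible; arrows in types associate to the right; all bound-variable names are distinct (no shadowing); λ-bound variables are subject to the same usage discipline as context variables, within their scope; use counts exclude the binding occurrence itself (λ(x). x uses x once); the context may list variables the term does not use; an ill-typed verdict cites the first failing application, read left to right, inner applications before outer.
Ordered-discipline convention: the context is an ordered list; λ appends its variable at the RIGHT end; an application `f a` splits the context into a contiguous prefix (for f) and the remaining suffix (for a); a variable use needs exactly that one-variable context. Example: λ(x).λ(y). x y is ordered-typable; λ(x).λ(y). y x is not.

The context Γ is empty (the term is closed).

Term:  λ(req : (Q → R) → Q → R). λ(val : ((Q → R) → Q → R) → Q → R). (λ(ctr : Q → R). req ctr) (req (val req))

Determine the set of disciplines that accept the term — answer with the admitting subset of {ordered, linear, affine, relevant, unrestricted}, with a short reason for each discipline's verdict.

admitted in: relevant, unrestricted
counts: req (bound): 3×; val (bound): 1×; ctr (bound): 1×
uses in reading order: req, ctr, req, val, req
typing: well-typed — term : ((Q → R) → Q → R) → (((Q → R) → Q → R) → Q → R) → Q → R
ordered ✗ (repeated use of req ×3)
linear ✗ (repeated use of req ×3)
affine ✗ (repeated use of req ×3)
relevant ✓ (every one of req, val, ctr appears)
unrestricted ✓ (well-typed at ((Q → R) → Q → R) → (((Q → R) → Q → R) → Q → R) → Q → R; no restrictions here)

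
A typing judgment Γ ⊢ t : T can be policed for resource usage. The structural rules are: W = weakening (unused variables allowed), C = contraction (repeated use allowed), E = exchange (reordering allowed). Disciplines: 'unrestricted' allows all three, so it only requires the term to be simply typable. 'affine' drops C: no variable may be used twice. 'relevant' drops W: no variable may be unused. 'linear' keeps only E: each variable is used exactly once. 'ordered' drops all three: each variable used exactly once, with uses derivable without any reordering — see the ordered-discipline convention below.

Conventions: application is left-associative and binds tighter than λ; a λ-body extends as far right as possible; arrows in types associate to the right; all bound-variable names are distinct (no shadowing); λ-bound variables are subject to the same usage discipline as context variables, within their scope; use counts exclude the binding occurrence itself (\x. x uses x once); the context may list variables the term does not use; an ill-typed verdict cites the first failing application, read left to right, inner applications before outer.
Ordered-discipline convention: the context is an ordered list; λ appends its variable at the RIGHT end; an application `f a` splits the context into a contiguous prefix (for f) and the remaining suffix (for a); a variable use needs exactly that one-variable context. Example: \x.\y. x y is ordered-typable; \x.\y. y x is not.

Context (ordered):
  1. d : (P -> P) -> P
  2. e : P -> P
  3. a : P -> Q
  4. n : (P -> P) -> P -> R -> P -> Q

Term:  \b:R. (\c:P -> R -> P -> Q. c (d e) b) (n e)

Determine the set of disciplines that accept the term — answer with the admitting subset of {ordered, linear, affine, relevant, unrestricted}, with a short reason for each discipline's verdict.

accepted by: unrestricted
use counts: d: 1; e: 2; a: 0; n: 1; b [bound]: 1; c [bound]: 1
use order (left to right): c, d, e, b, n, e
typing: the term checks, with type R -> P -> Q
ordered: ✗, uses contraction: e ×2; a left unused
linear: ✗, uses contraction: e ×2; a left unused
affine: ✗, uses contraction: e ×2
relevant: ✗, a left unused
unrestricted: ✓, simply typable at R -> P -> Q; W, C, E all held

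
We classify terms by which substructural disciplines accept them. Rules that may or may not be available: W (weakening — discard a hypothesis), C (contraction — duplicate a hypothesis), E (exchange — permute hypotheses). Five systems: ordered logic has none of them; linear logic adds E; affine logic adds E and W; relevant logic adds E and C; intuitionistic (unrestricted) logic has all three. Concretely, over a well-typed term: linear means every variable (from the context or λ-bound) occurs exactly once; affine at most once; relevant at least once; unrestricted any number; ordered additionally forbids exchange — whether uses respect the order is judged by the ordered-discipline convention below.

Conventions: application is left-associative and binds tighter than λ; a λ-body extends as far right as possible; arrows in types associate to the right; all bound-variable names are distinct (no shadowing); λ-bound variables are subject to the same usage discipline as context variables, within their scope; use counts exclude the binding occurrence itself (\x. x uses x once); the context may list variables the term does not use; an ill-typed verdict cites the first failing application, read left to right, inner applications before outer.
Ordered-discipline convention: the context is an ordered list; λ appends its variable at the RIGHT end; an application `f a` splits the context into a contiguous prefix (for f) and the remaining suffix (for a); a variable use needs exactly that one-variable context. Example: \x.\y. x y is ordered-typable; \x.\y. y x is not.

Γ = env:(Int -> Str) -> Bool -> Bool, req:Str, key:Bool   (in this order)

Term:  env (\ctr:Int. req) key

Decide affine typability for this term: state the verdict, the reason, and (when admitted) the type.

yes — no duplicate uses among env, req, key, ctr; term : Bool
variable uses: env=1; req=1; key=1; ctr (bound)=0
uses in reading order: env, req, key
typing: well-typed at Bool
all disciplines: ordered ✗ · linear ✗ · affine ✓ · relevant ✗ · unrestricted ✓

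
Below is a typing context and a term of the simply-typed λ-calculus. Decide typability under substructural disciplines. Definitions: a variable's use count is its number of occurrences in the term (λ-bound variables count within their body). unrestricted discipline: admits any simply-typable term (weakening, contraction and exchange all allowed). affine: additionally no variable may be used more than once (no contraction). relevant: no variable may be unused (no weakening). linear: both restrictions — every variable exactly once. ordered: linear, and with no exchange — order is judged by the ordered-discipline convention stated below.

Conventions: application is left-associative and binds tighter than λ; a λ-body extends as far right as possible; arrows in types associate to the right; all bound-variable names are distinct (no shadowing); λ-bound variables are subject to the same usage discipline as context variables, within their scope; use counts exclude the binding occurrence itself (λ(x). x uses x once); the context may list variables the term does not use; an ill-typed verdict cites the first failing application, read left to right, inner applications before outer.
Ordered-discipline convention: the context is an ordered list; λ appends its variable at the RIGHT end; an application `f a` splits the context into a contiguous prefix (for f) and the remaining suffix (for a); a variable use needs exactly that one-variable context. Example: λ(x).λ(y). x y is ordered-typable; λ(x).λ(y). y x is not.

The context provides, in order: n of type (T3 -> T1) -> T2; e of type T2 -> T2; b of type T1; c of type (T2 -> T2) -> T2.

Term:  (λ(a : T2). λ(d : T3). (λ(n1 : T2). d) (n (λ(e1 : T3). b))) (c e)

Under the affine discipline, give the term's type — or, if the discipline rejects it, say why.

term : T3 -> T3
counts: n: 1×; e: 1×; b: 1×; c: 1×; a (bound): 0×; d (bound): 1×; n1 (bound): 0×; e1 (bound): 0×
uses in reading order: d, n, b, c, e
typing: well-typed at T3 -> T3
across the five disciplines: ordered ✗ | linear ✗ | affine ✓ | relevant ✗ | unrestricted ✓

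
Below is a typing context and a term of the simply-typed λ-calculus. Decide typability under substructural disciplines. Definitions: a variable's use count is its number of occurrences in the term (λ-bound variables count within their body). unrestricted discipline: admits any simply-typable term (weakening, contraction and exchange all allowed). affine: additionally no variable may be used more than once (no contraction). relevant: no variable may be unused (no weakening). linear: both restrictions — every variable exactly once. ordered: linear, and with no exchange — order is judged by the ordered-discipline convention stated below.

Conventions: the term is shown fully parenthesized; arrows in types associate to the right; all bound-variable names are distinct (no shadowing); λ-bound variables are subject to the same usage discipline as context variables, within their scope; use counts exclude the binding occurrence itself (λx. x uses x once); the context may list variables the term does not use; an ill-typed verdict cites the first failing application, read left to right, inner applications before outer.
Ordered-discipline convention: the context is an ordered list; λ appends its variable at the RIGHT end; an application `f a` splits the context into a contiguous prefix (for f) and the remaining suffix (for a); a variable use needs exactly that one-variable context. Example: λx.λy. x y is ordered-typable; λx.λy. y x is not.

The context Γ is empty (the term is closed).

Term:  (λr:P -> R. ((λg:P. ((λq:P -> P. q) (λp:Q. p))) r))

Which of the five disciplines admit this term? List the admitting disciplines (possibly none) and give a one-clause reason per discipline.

admitting disciplines: none
counts: r (λ-bound) ×1; g (λ-bound) ×0; q (λ-bound) ×1; p (λ-bound) ×1
left-to-right use order: q, p, r
typing: ill-typed: an application expects P -> P but receives Q -> Q
ordered: ✗, a type mismatch blocks all five
linear: ✗, the type mismatch rejects it
affine: ✗, not simply typable
relevant: ✗, fails simple typing
unrestricted: ✗, a type mismatch blocks all five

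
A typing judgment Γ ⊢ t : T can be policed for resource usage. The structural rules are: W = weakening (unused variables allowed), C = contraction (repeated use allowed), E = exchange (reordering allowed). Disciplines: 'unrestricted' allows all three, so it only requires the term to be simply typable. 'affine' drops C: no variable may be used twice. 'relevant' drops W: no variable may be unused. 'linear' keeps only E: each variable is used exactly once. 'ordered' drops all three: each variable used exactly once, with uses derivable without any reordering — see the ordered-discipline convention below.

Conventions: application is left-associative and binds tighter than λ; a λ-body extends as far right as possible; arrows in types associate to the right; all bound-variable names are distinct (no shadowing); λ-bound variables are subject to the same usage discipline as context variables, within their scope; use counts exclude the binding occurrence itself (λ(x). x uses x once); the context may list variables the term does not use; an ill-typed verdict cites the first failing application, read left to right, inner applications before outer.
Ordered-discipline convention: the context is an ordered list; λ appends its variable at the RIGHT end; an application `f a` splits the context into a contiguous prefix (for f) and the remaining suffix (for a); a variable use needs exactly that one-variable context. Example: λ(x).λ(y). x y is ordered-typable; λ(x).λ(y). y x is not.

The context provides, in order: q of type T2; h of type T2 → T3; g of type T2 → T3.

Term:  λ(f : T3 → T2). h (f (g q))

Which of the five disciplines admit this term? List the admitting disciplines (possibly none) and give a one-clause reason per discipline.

admitting disciplines: linear, affine, relevant, unrestricted
counts: q=1; h=1; g=1; f (bound)=1
left-to-right use order: h, f, g, q
typing: well-typed at (T3 → T2) → T3
ordered: ✗, no ordered split (uses run h, f, g, q)
linear: ✓, single use per variable (q, h, g, f)
affine: ✓, none of q, h, g, f used more than once
relevant: ✓, every one of q, h, g, f appears
unrestricted: ✓, typability at (T3 → T2) → T3 is all that's needed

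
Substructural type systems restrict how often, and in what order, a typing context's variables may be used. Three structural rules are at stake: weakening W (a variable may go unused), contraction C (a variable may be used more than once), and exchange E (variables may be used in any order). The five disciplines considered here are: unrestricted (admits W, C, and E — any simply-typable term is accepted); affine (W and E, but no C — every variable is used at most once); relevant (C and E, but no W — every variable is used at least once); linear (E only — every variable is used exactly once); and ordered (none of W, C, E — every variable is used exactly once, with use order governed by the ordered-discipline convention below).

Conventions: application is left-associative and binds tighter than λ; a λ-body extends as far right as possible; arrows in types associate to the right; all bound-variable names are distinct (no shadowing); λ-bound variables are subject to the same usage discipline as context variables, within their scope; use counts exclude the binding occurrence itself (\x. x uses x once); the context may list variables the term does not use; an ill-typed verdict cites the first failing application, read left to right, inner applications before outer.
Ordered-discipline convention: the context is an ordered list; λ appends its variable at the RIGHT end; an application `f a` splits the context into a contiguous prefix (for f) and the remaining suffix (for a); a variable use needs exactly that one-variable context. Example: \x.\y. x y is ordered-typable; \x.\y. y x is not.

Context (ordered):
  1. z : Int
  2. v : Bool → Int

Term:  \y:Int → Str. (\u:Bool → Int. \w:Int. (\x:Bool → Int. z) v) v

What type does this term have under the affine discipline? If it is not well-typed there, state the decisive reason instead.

not well-typed under affine — needs contraction — v ×2
counts: z: 1×; v: 2×; y [bound]: 0×; u [bound]: 0×; w [bound]: 0×; x [bound]: 0×
left-to-right use order: z, v, v
typing: the term checks, with type (Int → Str) → Int → Int
all disciplines: ordered ✗; linear ✗; affine ✗; relevant ✗; unrestricted ✓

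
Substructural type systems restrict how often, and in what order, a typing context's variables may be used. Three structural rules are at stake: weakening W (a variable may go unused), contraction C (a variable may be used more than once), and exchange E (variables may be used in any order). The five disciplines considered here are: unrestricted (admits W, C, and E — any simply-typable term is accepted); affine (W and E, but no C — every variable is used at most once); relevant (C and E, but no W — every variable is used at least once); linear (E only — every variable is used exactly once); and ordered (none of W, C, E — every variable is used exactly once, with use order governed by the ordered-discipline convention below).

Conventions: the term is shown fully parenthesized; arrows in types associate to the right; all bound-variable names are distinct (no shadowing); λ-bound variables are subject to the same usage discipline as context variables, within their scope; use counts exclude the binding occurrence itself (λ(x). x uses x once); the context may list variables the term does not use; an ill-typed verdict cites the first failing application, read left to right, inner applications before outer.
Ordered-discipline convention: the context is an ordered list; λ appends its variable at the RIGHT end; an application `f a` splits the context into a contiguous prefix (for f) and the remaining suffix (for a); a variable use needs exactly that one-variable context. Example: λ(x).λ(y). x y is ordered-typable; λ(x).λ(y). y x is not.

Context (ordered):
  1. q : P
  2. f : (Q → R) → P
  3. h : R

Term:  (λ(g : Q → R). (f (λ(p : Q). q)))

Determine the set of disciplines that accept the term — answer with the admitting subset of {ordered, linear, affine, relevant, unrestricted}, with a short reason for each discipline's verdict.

accepted by: none
counts: q ×1; f ×1; h ×0; g (bound) ×0; p (bound) ×0
use order (left to right): f, q
typing: ill-typed: argument of type Q → P where Q → R is required
ordered: ✗, a type mismatch blocks all five
linear: ✗, the type mismatch rejects it
affine: ✗, not simply typable
relevant: ✗, fails simple typing
unrestricted: ✗, a type mismatch blocks all five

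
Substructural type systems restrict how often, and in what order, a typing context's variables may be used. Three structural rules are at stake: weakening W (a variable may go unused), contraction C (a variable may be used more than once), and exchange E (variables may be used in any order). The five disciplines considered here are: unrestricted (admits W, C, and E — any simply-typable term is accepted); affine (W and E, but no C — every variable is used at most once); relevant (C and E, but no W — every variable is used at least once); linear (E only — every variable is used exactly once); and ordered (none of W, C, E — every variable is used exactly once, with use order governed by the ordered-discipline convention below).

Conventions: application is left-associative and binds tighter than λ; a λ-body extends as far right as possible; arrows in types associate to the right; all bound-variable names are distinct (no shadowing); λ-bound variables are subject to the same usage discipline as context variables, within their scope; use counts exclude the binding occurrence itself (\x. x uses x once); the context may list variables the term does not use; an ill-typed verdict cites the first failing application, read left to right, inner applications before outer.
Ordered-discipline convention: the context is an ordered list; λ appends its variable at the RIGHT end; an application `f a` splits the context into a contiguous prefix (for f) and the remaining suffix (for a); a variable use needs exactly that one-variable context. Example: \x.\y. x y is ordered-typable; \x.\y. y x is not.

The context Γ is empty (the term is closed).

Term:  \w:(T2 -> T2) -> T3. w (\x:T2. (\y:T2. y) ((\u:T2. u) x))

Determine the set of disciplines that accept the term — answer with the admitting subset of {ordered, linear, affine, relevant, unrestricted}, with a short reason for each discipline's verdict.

admitting disciplines: ordered, linear, affine, relevant, unrestricted
variable uses: w [bound]: 1; x [bound]: 1; y [bound]: 1; u [bound]: 1
left-to-right use order: w, y, u, x
typing: well-typed at ((T2 -> T2) -> T3) -> T3
ordered ✓ (w, x, y, u once each; derivable with no W/C/E)
linear ✓ (each of w, x, y, u used exactly once)
affine ✓ (at most one use each (w, x, y, u))
relevant ✓ (every one of w, x, y, u appears)
unrestricted ✓ (well-typed at ((T2 -> T2) -> T3) -> T3; no restrictions here)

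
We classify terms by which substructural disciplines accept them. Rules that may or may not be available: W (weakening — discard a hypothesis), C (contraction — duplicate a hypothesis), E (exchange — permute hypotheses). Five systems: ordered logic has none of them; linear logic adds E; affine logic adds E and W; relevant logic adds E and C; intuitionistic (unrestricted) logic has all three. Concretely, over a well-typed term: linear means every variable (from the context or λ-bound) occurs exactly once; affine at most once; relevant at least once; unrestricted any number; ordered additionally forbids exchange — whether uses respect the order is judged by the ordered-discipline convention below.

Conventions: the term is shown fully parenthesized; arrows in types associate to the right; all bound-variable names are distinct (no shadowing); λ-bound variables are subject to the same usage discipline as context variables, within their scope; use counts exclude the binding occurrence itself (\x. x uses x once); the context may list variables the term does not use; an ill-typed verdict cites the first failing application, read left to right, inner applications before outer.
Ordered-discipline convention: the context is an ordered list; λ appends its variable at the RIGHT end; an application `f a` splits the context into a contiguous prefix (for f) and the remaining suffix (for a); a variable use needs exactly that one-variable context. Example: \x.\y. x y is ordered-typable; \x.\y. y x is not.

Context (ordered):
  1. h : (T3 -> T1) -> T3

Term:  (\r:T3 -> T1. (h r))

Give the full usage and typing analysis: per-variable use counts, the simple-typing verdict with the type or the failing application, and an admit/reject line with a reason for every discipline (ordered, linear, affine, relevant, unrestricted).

counts: h: 1×, r (λ-bound): 1×
uses in reading order: h, r
typing: well-typed — term : (T3 -> T1) -> T3
ordered: ✓ — h, r once each; derivable with no W/C/E
linear: ✓ — each of h, r used exactly once
affine: ✓ — h, r: no repeats, contraction unneeded
relevant: ✓ — h, r: all used, weakening unneeded
unrestricted: ✓ — type-checks ((T3 -> T1) -> T3) and nothing is barred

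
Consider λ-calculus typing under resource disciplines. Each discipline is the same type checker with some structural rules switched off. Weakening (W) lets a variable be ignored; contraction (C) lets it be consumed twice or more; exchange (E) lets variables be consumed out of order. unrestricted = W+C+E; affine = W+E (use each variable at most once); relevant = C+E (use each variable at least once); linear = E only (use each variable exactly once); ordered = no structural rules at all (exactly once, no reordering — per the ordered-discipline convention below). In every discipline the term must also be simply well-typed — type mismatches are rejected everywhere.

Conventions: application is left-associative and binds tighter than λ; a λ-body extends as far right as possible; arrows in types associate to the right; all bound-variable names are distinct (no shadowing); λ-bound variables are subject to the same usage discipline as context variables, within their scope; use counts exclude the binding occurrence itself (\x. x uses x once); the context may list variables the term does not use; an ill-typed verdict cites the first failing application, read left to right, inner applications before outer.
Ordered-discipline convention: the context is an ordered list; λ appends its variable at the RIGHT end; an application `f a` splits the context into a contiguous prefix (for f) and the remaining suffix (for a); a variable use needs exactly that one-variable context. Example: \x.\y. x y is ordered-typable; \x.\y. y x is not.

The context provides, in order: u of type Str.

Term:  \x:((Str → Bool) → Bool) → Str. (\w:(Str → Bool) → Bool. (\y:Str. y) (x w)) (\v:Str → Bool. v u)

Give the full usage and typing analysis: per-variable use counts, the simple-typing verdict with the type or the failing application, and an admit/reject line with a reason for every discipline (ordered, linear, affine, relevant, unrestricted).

counts: u: 1, x (λ-bound): 1, w (λ-bound): 1, y (λ-bound): 1, v (λ-bound): 1
use order (left to right): y, x, w, v, u
typing: well-typed at (((Str → Bool) → Bool) → Str) → Str
ordered: ✗ — needs exchange: uses follow y, x, w, v, u
linear: ✓ — u, x, w, y, v: one use apiece
affine: ✓ — at most one use each (u, x, w, y, v)
relevant: ✓ — every one of u, x, w, y, v appears
unrestricted: ✓ — type-checks ((((Str → Bool) → Bool) → Str) → Str) and nothing is barred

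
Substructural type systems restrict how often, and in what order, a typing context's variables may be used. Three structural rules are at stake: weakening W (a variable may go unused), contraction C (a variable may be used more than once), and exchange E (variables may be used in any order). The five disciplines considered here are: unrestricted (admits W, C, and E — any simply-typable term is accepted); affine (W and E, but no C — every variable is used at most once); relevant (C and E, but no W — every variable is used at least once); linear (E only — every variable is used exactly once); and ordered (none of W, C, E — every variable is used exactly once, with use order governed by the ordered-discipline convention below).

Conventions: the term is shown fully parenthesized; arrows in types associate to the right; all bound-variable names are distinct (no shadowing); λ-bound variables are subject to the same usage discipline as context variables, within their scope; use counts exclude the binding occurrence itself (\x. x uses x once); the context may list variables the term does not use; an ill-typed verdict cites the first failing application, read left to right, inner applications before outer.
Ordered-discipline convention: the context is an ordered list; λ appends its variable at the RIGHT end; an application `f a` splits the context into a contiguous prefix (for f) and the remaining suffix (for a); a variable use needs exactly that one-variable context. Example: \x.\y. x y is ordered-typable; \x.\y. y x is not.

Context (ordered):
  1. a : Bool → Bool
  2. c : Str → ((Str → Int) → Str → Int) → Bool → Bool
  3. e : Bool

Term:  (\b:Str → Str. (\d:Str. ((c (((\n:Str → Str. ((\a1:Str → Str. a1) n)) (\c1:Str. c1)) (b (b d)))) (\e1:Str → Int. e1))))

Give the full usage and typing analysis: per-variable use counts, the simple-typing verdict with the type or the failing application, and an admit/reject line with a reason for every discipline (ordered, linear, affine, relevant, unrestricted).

usage: a ×0, c ×1, e ×0, b (λ-bound) ×2, d (λ-bound) ×1, n (λ-bound) ×1, a1 (λ-bound) ×1, c1 (λ-bound) ×1, e1 (λ-bound) ×1
uses in reading order: c, a1, n, c1, b, b, d, e1
typing: the term checks, with type (Str → Str) → Str → Bool → Bool
ordered: ✗ — repeated use of b ×2; a, e never used (weakening)
linear: ✗ — repeated use of b ×2; a, e never used (weakening)
affine: ✗ — repeated use of b ×2
relevant: ✗ — a, e never used (weakening)
unrestricted: ✓ — well-typed at (Str → Str) → Str → Bool → Bool; no restrictions here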